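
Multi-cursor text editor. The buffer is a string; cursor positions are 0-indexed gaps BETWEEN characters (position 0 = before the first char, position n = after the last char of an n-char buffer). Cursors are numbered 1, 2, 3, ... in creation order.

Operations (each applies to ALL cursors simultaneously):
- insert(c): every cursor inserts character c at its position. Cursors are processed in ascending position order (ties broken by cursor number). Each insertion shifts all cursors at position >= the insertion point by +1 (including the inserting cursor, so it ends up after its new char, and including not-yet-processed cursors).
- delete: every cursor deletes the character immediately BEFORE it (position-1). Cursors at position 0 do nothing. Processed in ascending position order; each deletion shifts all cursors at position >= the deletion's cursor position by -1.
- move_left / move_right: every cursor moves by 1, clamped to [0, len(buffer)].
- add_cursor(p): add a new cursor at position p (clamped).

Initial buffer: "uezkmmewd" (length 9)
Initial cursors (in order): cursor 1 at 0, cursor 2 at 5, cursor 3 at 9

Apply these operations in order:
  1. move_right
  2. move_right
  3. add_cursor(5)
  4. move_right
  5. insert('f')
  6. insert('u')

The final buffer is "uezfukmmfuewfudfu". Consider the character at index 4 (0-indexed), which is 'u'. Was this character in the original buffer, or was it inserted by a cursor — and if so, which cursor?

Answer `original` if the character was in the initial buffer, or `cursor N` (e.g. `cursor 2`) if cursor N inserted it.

After op 1 (move_right): buffer="uezkmmewd" (len 9), cursors c1@1 c2@6 c3@9, authorship .........
After op 2 (move_right): buffer="uezkmmewd" (len 9), cursors c1@2 c2@7 c3@9, authorship .........
After op 3 (add_cursor(5)): buffer="uezkmmewd" (len 9), cursors c1@2 c4@5 c2@7 c3@9, authorship .........
After op 4 (move_right): buffer="uezkmmewd" (len 9), cursors c1@3 c4@6 c2@8 c3@9, authorship .........
After op 5 (insert('f')): buffer="uezfkmmfewfdf" (len 13), cursors c1@4 c4@8 c2@11 c3@13, authorship ...1...4..2.3
After op 6 (insert('u')): buffer="uezfukmmfuewfudfu" (len 17), cursors c1@5 c4@10 c2@14 c3@17, authorship ...11...44..22.33
Authorship (.=original, N=cursor N): . . . 1 1 . . . 4 4 . . 2 2 . 3 3
Index 4: author = 1

Answer: cursor 1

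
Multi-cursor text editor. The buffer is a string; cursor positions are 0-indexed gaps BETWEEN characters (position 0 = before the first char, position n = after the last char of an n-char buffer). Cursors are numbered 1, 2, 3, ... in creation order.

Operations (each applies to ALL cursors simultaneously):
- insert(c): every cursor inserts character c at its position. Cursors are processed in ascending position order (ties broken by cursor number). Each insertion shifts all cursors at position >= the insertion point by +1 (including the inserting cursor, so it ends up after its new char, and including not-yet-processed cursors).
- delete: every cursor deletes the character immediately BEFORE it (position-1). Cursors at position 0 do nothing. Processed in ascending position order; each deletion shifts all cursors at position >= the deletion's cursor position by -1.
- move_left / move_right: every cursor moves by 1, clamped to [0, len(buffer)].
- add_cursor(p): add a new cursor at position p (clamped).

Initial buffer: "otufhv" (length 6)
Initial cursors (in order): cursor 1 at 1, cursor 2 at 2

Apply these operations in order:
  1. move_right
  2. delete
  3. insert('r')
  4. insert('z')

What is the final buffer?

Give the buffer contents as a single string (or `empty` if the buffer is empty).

Answer: orrzzfhv

Derivation:
After op 1 (move_right): buffer="otufhv" (len 6), cursors c1@2 c2@3, authorship ......
After op 2 (delete): buffer="ofhv" (len 4), cursors c1@1 c2@1, authorship ....
After op 3 (insert('r')): buffer="orrfhv" (len 6), cursors c1@3 c2@3, authorship .12...
After op 4 (insert('z')): buffer="orrzzfhv" (len 8), cursors c1@5 c2@5, authorship .1212...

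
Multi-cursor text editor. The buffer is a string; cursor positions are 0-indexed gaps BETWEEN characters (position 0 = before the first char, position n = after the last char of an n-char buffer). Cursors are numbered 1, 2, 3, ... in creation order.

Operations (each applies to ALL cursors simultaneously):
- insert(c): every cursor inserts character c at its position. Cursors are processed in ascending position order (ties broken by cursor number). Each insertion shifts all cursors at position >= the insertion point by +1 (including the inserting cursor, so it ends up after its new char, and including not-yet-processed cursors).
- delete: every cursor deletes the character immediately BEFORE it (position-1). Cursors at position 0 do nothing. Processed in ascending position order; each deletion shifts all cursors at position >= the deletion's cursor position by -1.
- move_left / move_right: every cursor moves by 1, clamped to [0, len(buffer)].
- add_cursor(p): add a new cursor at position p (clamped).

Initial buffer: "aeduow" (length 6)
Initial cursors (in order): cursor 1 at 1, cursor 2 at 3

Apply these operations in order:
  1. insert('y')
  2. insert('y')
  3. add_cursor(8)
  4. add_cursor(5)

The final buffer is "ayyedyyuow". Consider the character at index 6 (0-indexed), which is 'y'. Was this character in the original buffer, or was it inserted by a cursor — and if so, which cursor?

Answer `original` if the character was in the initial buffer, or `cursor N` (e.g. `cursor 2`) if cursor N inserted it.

Answer: cursor 2

Derivation:
After op 1 (insert('y')): buffer="ayedyuow" (len 8), cursors c1@2 c2@5, authorship .1..2...
After op 2 (insert('y')): buffer="ayyedyyuow" (len 10), cursors c1@3 c2@7, authorship .11..22...
After op 3 (add_cursor(8)): buffer="ayyedyyuow" (len 10), cursors c1@3 c2@7 c3@8, authorship .11..22...
After op 4 (add_cursor(5)): buffer="ayyedyyuow" (len 10), cursors c1@3 c4@5 c2@7 c3@8, authorship .11..22...
Authorship (.=original, N=cursor N): . 1 1 . . 2 2 . . .
Index 6: author = 2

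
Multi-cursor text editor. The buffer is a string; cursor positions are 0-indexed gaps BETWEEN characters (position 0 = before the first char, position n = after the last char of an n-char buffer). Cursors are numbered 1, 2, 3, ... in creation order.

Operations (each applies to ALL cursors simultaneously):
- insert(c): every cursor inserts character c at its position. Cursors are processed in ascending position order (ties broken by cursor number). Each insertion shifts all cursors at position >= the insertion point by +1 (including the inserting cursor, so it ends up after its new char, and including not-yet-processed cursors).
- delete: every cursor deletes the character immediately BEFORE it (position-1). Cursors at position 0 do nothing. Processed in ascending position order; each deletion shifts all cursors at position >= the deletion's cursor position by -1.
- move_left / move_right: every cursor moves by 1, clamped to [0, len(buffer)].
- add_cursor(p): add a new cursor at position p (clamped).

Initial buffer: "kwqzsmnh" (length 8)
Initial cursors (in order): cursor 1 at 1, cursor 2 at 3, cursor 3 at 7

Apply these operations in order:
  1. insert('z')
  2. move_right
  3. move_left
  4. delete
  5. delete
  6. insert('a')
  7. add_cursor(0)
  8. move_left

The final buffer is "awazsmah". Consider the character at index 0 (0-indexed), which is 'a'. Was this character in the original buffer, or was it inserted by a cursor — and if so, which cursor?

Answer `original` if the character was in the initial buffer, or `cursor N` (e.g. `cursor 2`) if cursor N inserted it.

Answer: cursor 1

Derivation:
After op 1 (insert('z')): buffer="kzwqzzsmnzh" (len 11), cursors c1@2 c2@5 c3@10, authorship .1..2....3.
After op 2 (move_right): buffer="kzwqzzsmnzh" (len 11), cursors c1@3 c2@6 c3@11, authorship .1..2....3.
After op 3 (move_left): buffer="kzwqzzsmnzh" (len 11), cursors c1@2 c2@5 c3@10, authorship .1..2....3.
After op 4 (delete): buffer="kwqzsmnh" (len 8), cursors c1@1 c2@3 c3@7, authorship ........
After op 5 (delete): buffer="wzsmh" (len 5), cursors c1@0 c2@1 c3@4, authorship .....
After op 6 (insert('a')): buffer="awazsmah" (len 8), cursors c1@1 c2@3 c3@7, authorship 1.2...3.
After op 7 (add_cursor(0)): buffer="awazsmah" (len 8), cursors c4@0 c1@1 c2@3 c3@7, authorship 1.2...3.
After op 8 (move_left): buffer="awazsmah" (len 8), cursors c1@0 c4@0 c2@2 c3@6, authorship 1.2...3.
Authorship (.=original, N=cursor N): 1 . 2 . . . 3 .
Index 0: author = 1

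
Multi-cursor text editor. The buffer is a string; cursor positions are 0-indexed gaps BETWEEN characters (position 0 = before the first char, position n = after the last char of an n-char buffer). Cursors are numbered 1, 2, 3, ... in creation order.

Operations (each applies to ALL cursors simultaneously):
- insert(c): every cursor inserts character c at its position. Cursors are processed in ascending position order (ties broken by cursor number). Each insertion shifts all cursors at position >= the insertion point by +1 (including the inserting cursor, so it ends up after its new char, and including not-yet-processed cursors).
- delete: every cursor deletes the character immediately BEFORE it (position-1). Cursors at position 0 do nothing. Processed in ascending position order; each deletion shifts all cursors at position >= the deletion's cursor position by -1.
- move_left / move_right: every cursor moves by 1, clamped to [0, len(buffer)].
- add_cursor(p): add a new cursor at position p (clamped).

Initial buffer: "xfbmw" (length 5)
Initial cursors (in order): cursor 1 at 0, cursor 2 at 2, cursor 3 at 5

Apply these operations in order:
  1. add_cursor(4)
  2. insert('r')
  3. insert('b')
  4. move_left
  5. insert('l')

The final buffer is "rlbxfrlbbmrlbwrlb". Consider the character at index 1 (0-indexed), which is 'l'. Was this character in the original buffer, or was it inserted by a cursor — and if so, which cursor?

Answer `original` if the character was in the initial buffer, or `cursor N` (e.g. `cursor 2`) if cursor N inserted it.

After op 1 (add_cursor(4)): buffer="xfbmw" (len 5), cursors c1@0 c2@2 c4@4 c3@5, authorship .....
After op 2 (insert('r')): buffer="rxfrbmrwr" (len 9), cursors c1@1 c2@4 c4@7 c3@9, authorship 1..2..4.3
After op 3 (insert('b')): buffer="rbxfrbbmrbwrb" (len 13), cursors c1@2 c2@6 c4@10 c3@13, authorship 11..22..44.33
After op 4 (move_left): buffer="rbxfrbbmrbwrb" (len 13), cursors c1@1 c2@5 c4@9 c3@12, authorship 11..22..44.33
After op 5 (insert('l')): buffer="rlbxfrlbbmrlbwrlb" (len 17), cursors c1@2 c2@7 c4@12 c3@16, authorship 111..222..444.333
Authorship (.=original, N=cursor N): 1 1 1 . . 2 2 2 . . 4 4 4 . 3 3 3
Index 1: author = 1

Answer: cursor 1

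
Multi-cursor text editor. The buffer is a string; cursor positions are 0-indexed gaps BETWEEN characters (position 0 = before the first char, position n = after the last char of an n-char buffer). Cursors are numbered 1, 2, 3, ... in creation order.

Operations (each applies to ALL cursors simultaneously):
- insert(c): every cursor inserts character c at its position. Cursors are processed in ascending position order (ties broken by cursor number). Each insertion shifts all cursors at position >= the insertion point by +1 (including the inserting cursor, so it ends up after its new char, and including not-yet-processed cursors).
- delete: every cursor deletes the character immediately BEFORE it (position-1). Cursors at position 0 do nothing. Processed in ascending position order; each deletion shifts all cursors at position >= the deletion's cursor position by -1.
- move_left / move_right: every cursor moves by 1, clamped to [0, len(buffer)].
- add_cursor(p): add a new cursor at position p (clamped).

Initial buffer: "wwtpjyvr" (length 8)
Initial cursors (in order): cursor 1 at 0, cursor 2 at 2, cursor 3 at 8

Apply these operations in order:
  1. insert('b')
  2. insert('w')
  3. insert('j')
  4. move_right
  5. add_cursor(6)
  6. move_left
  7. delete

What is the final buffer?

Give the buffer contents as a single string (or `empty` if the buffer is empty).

Answer: bwwbwtpjyvrbj

Derivation:
After op 1 (insert('b')): buffer="bwwbtpjyvrb" (len 11), cursors c1@1 c2@4 c3@11, authorship 1..2......3
After op 2 (insert('w')): buffer="bwwwbwtpjyvrbw" (len 14), cursors c1@2 c2@6 c3@14, authorship 11..22......33
After op 3 (insert('j')): buffer="bwjwwbwjtpjyvrbwj" (len 17), cursors c1@3 c2@8 c3@17, authorship 111..222......333
After op 4 (move_right): buffer="bwjwwbwjtpjyvrbwj" (len 17), cursors c1@4 c2@9 c3@17, authorship 111..222......333
After op 5 (add_cursor(6)): buffer="bwjwwbwjtpjyvrbwj" (len 17), cursors c1@4 c4@6 c2@9 c3@17, authorship 111..222......333
After op 6 (move_left): buffer="bwjwwbwjtpjyvrbwj" (len 17), cursors c1@3 c4@5 c2@8 c3@16, authorship 111..222......333
After op 7 (delete): buffer="bwwbwtpjyvrbj" (len 13), cursors c1@2 c4@3 c2@5 c3@12, authorship 11.22......33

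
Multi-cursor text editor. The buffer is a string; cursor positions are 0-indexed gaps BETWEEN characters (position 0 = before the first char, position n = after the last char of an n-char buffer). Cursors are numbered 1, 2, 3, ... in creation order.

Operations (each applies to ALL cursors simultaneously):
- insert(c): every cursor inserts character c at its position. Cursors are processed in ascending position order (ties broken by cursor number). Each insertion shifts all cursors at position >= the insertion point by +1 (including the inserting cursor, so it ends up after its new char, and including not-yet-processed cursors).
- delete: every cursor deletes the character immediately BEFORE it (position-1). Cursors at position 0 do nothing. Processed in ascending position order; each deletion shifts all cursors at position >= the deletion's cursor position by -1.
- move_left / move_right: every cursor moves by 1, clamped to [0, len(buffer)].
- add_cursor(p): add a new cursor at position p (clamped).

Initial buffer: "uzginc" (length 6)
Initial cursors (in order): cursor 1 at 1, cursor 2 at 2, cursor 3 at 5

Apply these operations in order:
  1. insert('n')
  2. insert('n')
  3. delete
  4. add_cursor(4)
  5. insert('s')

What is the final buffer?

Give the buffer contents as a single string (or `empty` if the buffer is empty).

Answer: unsznssginnsc

Derivation:
After op 1 (insert('n')): buffer="unznginnc" (len 9), cursors c1@2 c2@4 c3@8, authorship .1.2...3.
After op 2 (insert('n')): buffer="unnznnginnnc" (len 12), cursors c1@3 c2@6 c3@11, authorship .11.22...33.
After op 3 (delete): buffer="unznginnc" (len 9), cursors c1@2 c2@4 c3@8, authorship .1.2...3.
After op 4 (add_cursor(4)): buffer="unznginnc" (len 9), cursors c1@2 c2@4 c4@4 c3@8, authorship .1.2...3.
After op 5 (insert('s')): buffer="unsznssginnsc" (len 13), cursors c1@3 c2@7 c4@7 c3@12, authorship .11.224...33.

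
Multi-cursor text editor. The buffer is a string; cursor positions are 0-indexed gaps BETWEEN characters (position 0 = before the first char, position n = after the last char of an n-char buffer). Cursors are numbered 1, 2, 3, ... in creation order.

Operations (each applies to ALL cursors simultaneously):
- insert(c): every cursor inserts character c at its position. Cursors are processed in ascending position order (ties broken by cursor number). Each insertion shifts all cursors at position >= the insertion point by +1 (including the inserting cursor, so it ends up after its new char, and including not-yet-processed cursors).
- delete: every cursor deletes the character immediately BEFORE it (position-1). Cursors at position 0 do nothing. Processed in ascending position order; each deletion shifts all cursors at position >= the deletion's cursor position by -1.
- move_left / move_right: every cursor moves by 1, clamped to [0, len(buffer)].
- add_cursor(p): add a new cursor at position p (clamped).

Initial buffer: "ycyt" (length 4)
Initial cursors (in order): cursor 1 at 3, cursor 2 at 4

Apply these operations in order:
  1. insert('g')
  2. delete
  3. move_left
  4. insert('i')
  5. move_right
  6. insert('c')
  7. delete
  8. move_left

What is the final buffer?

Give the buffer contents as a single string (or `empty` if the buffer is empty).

Answer: yciyit

Derivation:
After op 1 (insert('g')): buffer="ycygtg" (len 6), cursors c1@4 c2@6, authorship ...1.2
After op 2 (delete): buffer="ycyt" (len 4), cursors c1@3 c2@4, authorship ....
After op 3 (move_left): buffer="ycyt" (len 4), cursors c1@2 c2@3, authorship ....
After op 4 (insert('i')): buffer="yciyit" (len 6), cursors c1@3 c2@5, authorship ..1.2.
After op 5 (move_right): buffer="yciyit" (len 6), cursors c1@4 c2@6, authorship ..1.2.
After op 6 (insert('c')): buffer="yciycitc" (len 8), cursors c1@5 c2@8, authorship ..1.12.2
After op 7 (delete): buffer="yciyit" (len 6), cursors c1@4 c2@6, authorship ..1.2.
After op 8 (move_left): buffer="yciyit" (len 6), cursors c1@3 c2@5, authorship ..1.2.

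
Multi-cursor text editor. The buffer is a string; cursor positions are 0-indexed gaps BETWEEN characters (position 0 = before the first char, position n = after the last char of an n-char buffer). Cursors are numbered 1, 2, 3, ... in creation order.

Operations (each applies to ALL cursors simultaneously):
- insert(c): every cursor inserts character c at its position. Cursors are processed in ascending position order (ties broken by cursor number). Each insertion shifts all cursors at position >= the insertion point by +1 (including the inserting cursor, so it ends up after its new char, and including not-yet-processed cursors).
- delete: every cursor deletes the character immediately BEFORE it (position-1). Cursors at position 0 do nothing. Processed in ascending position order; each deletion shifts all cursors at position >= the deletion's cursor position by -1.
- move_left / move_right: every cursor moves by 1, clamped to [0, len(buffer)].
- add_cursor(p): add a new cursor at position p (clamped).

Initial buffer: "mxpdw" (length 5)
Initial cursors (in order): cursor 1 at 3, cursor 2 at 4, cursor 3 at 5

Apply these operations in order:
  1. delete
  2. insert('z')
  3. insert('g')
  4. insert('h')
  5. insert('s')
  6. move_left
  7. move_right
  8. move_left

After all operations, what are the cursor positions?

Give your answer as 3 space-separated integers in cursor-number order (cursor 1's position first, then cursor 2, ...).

After op 1 (delete): buffer="mx" (len 2), cursors c1@2 c2@2 c3@2, authorship ..
After op 2 (insert('z')): buffer="mxzzz" (len 5), cursors c1@5 c2@5 c3@5, authorship ..123
After op 3 (insert('g')): buffer="mxzzzggg" (len 8), cursors c1@8 c2@8 c3@8, authorship ..123123
After op 4 (insert('h')): buffer="mxzzzggghhh" (len 11), cursors c1@11 c2@11 c3@11, authorship ..123123123
After op 5 (insert('s')): buffer="mxzzzggghhhsss" (len 14), cursors c1@14 c2@14 c3@14, authorship ..123123123123
After op 6 (move_left): buffer="mxzzzggghhhsss" (len 14), cursors c1@13 c2@13 c3@13, authorship ..123123123123
After op 7 (move_right): buffer="mxzzzggghhhsss" (len 14), cursors c1@14 c2@14 c3@14, authorship ..123123123123
After op 8 (move_left): buffer="mxzzzggghhhsss" (len 14), cursors c1@13 c2@13 c3@13, authorship ..123123123123

Answer: 13 13 13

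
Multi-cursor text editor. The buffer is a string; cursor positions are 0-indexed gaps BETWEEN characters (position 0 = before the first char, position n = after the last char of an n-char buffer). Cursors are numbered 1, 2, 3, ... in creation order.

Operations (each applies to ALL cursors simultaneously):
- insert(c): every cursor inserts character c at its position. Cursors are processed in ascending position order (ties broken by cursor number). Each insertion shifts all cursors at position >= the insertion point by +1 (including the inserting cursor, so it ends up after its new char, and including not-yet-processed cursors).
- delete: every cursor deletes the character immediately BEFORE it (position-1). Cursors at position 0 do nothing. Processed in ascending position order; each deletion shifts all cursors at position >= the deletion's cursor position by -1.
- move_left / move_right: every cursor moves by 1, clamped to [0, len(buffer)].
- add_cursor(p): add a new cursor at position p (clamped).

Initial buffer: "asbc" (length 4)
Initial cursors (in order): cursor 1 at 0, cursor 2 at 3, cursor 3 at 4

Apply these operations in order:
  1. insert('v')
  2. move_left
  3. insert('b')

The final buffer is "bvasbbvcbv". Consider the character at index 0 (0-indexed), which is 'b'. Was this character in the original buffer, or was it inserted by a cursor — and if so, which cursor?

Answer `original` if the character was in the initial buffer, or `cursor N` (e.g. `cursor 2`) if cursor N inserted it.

After op 1 (insert('v')): buffer="vasbvcv" (len 7), cursors c1@1 c2@5 c3@7, authorship 1...2.3
After op 2 (move_left): buffer="vasbvcv" (len 7), cursors c1@0 c2@4 c3@6, authorship 1...2.3
After op 3 (insert('b')): buffer="bvasbbvcbv" (len 10), cursors c1@1 c2@6 c3@9, authorship 11...22.33
Authorship (.=original, N=cursor N): 1 1 . . . 2 2 . 3 3
Index 0: author = 1

Answer: cursor 1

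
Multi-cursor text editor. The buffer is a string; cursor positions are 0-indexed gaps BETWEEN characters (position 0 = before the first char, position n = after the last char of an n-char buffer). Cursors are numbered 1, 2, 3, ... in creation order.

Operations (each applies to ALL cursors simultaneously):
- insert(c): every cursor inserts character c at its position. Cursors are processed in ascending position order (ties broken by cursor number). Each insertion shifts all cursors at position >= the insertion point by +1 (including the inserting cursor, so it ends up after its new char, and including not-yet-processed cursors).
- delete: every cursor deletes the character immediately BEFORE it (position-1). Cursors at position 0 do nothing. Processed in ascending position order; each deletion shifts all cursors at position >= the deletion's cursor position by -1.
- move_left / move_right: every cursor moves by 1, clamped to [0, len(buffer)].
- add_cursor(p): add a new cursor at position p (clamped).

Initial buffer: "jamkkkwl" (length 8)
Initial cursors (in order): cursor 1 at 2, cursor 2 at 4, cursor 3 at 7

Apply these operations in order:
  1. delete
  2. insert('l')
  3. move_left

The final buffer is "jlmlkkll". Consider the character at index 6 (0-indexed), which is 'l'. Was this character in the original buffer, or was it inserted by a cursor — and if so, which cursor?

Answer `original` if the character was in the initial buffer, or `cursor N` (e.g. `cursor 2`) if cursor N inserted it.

After op 1 (delete): buffer="jmkkl" (len 5), cursors c1@1 c2@2 c3@4, authorship .....
After op 2 (insert('l')): buffer="jlmlkkll" (len 8), cursors c1@2 c2@4 c3@7, authorship .1.2..3.
After op 3 (move_left): buffer="jlmlkkll" (len 8), cursors c1@1 c2@3 c3@6, authorship .1.2..3.
Authorship (.=original, N=cursor N): . 1 . 2 . . 3 .
Index 6: author = 3

Answer: cursor 3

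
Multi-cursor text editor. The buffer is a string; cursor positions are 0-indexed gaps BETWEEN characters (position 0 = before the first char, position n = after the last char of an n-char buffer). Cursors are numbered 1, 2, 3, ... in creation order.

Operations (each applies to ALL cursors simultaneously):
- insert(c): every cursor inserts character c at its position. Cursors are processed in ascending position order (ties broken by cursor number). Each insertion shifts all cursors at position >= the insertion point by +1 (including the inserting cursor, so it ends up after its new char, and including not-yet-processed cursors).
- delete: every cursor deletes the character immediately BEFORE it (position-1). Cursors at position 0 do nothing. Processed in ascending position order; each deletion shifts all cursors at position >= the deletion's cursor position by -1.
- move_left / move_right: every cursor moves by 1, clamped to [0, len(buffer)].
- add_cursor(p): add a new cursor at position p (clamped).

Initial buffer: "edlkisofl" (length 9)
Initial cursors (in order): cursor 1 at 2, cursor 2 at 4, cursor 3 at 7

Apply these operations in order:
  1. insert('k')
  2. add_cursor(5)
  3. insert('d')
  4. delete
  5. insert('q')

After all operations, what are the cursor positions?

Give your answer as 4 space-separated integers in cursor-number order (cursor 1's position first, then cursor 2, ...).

After op 1 (insert('k')): buffer="edklkkisokfl" (len 12), cursors c1@3 c2@6 c3@10, authorship ..1..2...3..
After op 2 (add_cursor(5)): buffer="edklkkisokfl" (len 12), cursors c1@3 c4@5 c2@6 c3@10, authorship ..1..2...3..
After op 3 (insert('d')): buffer="edkdlkdkdisokdfl" (len 16), cursors c1@4 c4@7 c2@9 c3@14, authorship ..11..422...33..
After op 4 (delete): buffer="edklkkisokfl" (len 12), cursors c1@3 c4@5 c2@6 c3@10, authorship ..1..2...3..
After op 5 (insert('q')): buffer="edkqlkqkqisokqfl" (len 16), cursors c1@4 c4@7 c2@9 c3@14, authorship ..11..422...33..

Answer: 4 9 14 7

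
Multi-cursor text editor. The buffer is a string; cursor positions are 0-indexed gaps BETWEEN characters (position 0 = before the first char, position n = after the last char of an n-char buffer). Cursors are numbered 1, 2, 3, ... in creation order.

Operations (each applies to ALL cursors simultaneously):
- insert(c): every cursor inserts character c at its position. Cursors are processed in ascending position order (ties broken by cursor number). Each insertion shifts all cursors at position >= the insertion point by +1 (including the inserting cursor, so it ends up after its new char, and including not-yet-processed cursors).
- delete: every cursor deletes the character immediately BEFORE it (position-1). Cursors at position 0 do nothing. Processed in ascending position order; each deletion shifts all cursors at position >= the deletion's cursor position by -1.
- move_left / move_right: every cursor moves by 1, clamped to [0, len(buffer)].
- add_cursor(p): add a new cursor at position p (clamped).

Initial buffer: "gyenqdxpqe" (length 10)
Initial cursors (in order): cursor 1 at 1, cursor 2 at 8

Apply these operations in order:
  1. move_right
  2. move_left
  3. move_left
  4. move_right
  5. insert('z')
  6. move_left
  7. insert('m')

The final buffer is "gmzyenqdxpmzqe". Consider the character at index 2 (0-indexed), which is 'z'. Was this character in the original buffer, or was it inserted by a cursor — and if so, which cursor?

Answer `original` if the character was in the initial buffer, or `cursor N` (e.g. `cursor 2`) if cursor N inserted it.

Answer: cursor 1

Derivation:
After op 1 (move_right): buffer="gyenqdxpqe" (len 10), cursors c1@2 c2@9, authorship ..........
After op 2 (move_left): buffer="gyenqdxpqe" (len 10), cursors c1@1 c2@8, authorship ..........
After op 3 (move_left): buffer="gyenqdxpqe" (len 10), cursors c1@0 c2@7, authorship ..........
After op 4 (move_right): buffer="gyenqdxpqe" (len 10), cursors c1@1 c2@8, authorship ..........
After op 5 (insert('z')): buffer="gzyenqdxpzqe" (len 12), cursors c1@2 c2@10, authorship .1.......2..
After op 6 (move_left): buffer="gzyenqdxpzqe" (len 12), cursors c1@1 c2@9, authorship .1.......2..
After op 7 (insert('m')): buffer="gmzyenqdxpmzqe" (len 14), cursors c1@2 c2@11, authorship .11.......22..
Authorship (.=original, N=cursor N): . 1 1 . . . . . . . 2 2 . .
Index 2: author = 1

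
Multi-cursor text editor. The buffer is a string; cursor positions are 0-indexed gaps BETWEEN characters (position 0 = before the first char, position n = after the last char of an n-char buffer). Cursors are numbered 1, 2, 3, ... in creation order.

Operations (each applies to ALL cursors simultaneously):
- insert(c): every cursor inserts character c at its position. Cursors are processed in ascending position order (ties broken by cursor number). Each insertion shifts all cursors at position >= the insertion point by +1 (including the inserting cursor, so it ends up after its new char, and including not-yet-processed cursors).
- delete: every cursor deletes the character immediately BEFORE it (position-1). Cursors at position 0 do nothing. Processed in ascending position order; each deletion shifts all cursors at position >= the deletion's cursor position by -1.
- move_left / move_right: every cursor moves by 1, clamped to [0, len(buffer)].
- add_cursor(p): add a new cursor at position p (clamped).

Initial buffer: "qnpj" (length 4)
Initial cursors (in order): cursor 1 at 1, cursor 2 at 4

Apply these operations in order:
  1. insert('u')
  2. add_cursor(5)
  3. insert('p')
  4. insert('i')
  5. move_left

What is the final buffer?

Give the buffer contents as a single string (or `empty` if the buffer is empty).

Answer: qupinpjpiupi

Derivation:
After op 1 (insert('u')): buffer="qunpju" (len 6), cursors c1@2 c2@6, authorship .1...2
After op 2 (add_cursor(5)): buffer="qunpju" (len 6), cursors c1@2 c3@5 c2@6, authorship .1...2
After op 3 (insert('p')): buffer="qupnpjpup" (len 9), cursors c1@3 c3@7 c2@9, authorship .11...322
After op 4 (insert('i')): buffer="qupinpjpiupi" (len 12), cursors c1@4 c3@9 c2@12, authorship .111...33222
After op 5 (move_left): buffer="qupinpjpiupi" (len 12), cursors c1@3 c3@8 c2@11, authorship .111...33222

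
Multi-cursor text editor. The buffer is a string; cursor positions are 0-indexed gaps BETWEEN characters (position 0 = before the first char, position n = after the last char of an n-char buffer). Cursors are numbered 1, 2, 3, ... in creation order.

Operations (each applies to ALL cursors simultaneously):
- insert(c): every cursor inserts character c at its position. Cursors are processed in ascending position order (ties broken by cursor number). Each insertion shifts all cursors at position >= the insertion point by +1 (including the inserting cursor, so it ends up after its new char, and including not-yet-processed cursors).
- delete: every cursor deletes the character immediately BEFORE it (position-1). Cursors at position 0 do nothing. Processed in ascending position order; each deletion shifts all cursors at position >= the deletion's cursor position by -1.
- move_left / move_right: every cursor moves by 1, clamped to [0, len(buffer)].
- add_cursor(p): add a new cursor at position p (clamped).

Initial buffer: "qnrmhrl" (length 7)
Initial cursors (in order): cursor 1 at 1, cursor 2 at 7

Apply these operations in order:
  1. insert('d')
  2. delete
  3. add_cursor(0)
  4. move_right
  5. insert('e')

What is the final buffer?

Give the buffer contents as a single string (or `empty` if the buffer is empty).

After op 1 (insert('d')): buffer="qdnrmhrld" (len 9), cursors c1@2 c2@9, authorship .1......2
After op 2 (delete): buffer="qnrmhrl" (len 7), cursors c1@1 c2@7, authorship .......
After op 3 (add_cursor(0)): buffer="qnrmhrl" (len 7), cursors c3@0 c1@1 c2@7, authorship .......
After op 4 (move_right): buffer="qnrmhrl" (len 7), cursors c3@1 c1@2 c2@7, authorship .......
After op 5 (insert('e')): buffer="qenermhrle" (len 10), cursors c3@2 c1@4 c2@10, authorship .3.1.....2

Answer: qenermhrle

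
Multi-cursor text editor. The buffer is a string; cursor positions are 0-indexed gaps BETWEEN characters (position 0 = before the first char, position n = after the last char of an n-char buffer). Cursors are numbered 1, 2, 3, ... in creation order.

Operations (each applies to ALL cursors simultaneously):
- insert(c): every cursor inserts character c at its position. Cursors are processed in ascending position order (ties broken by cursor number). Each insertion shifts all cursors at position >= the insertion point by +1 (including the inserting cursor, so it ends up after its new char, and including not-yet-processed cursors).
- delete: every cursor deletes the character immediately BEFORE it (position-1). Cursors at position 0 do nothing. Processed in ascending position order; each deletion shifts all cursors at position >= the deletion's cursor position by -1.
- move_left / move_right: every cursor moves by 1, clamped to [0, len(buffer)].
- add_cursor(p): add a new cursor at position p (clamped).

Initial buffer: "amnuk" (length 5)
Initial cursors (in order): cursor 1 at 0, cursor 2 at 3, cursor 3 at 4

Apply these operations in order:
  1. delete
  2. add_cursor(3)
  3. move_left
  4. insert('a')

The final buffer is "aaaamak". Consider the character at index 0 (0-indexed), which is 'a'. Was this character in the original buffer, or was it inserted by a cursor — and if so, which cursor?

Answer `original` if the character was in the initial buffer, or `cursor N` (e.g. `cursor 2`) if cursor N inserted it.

Answer: cursor 1

Derivation:
After op 1 (delete): buffer="amk" (len 3), cursors c1@0 c2@2 c3@2, authorship ...
After op 2 (add_cursor(3)): buffer="amk" (len 3), cursors c1@0 c2@2 c3@2 c4@3, authorship ...
After op 3 (move_left): buffer="amk" (len 3), cursors c1@0 c2@1 c3@1 c4@2, authorship ...
After op 4 (insert('a')): buffer="aaaamak" (len 7), cursors c1@1 c2@4 c3@4 c4@6, authorship 1.23.4.
Authorship (.=original, N=cursor N): 1 . 2 3 . 4 .
Index 0: author = 1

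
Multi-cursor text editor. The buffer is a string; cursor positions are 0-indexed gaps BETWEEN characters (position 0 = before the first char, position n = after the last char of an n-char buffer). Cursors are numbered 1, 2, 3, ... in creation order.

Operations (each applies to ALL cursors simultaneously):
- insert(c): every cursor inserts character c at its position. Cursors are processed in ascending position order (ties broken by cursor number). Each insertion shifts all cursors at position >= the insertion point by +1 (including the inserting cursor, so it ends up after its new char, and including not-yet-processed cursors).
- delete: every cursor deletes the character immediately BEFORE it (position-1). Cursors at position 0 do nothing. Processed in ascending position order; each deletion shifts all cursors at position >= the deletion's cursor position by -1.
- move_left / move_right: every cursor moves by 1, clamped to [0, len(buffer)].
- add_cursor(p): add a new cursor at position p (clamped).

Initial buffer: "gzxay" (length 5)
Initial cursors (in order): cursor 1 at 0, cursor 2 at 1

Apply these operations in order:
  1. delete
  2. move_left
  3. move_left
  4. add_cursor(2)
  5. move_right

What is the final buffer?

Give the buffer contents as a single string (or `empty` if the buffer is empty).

Answer: zxay

Derivation:
After op 1 (delete): buffer="zxay" (len 4), cursors c1@0 c2@0, authorship ....
After op 2 (move_left): buffer="zxay" (len 4), cursors c1@0 c2@0, authorship ....
After op 3 (move_left): buffer="zxay" (len 4), cursors c1@0 c2@0, authorship ....
After op 4 (add_cursor(2)): buffer="zxay" (len 4), cursors c1@0 c2@0 c3@2, authorship ....
After op 5 (move_right): buffer="zxay" (len 4), cursors c1@1 c2@1 c3@3, authorship ....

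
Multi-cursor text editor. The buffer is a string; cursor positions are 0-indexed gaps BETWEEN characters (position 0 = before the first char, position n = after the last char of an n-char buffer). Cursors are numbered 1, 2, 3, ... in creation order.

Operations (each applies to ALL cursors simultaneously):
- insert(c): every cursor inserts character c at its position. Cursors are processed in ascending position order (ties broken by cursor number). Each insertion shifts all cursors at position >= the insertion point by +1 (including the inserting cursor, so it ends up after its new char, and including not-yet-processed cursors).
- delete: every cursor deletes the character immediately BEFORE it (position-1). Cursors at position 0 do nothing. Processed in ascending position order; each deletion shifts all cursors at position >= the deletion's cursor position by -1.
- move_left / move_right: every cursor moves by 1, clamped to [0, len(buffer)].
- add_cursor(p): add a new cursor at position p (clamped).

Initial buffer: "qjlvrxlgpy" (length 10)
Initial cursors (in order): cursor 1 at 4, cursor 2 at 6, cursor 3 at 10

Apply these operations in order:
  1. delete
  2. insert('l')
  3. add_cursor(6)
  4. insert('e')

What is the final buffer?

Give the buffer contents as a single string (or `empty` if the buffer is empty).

After op 1 (delete): buffer="qjlrlgp" (len 7), cursors c1@3 c2@4 c3@7, authorship .......
After op 2 (insert('l')): buffer="qjllrllgpl" (len 10), cursors c1@4 c2@6 c3@10, authorship ...1.2...3
After op 3 (add_cursor(6)): buffer="qjllrllgpl" (len 10), cursors c1@4 c2@6 c4@6 c3@10, authorship ...1.2...3
After op 4 (insert('e')): buffer="qjllerleelgple" (len 14), cursors c1@5 c2@9 c4@9 c3@14, authorship ...11.224...33

Answer: qjllerleelgple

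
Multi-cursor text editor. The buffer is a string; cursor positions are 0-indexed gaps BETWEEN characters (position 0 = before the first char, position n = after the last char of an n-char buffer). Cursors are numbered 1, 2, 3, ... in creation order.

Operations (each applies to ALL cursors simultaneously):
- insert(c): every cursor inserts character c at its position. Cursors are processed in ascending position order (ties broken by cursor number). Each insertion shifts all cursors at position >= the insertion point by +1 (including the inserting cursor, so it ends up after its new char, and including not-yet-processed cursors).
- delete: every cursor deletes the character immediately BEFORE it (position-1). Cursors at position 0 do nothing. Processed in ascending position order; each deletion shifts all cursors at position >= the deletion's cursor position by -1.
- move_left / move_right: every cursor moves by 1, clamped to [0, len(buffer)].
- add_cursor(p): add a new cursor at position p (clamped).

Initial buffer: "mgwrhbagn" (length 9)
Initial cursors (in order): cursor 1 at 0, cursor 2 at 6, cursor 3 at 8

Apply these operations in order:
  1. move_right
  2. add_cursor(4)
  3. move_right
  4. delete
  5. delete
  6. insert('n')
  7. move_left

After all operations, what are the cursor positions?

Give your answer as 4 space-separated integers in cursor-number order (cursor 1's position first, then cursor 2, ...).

Answer: 0 4 4 4

Derivation:
After op 1 (move_right): buffer="mgwrhbagn" (len 9), cursors c1@1 c2@7 c3@9, authorship .........
After op 2 (add_cursor(4)): buffer="mgwrhbagn" (len 9), cursors c1@1 c4@4 c2@7 c3@9, authorship .........
After op 3 (move_right): buffer="mgwrhbagn" (len 9), cursors c1@2 c4@5 c2@8 c3@9, authorship .........
After op 4 (delete): buffer="mwrba" (len 5), cursors c1@1 c4@3 c2@5 c3@5, authorship .....
After op 5 (delete): buffer="w" (len 1), cursors c1@0 c2@1 c3@1 c4@1, authorship .
After op 6 (insert('n')): buffer="nwnnn" (len 5), cursors c1@1 c2@5 c3@5 c4@5, authorship 1.234
After op 7 (move_left): buffer="nwnnn" (len 5), cursors c1@0 c2@4 c3@4 c4@4, authorship 1.234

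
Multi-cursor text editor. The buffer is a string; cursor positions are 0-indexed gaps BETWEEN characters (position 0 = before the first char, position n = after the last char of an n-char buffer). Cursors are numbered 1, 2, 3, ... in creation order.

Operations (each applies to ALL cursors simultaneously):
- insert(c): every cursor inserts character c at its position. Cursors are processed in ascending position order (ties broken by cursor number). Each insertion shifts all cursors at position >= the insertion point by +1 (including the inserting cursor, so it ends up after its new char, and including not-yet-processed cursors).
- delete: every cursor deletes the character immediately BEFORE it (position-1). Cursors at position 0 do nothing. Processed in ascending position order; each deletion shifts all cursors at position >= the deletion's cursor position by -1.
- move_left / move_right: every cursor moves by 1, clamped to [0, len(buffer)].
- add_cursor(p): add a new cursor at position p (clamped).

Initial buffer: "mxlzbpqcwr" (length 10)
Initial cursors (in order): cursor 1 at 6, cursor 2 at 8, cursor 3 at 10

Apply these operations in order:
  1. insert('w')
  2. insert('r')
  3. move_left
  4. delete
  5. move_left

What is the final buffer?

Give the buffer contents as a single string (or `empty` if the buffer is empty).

After op 1 (insert('w')): buffer="mxlzbpwqcwwrw" (len 13), cursors c1@7 c2@10 c3@13, authorship ......1..2..3
After op 2 (insert('r')): buffer="mxlzbpwrqcwrwrwr" (len 16), cursors c1@8 c2@12 c3@16, authorship ......11..22..33
After op 3 (move_left): buffer="mxlzbpwrqcwrwrwr" (len 16), cursors c1@7 c2@11 c3@15, authorship ......11..22..33
After op 4 (delete): buffer="mxlzbprqcrwrr" (len 13), cursors c1@6 c2@9 c3@12, authorship ......1..2..3
After op 5 (move_left): buffer="mxlzbprqcrwrr" (len 13), cursors c1@5 c2@8 c3@11, authorship ......1..2..3

Answer: mxlzbprqcrwrr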